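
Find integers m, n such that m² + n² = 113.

We need to find integers m, n > 0 such that m² + n² = 113.
Trying m = 7: n² = 113 - 7² = 113 - 49 = 64
n = 8
Check: 7² + 8² = 49 + 64 = 113 ✓

113 = 7² + 8²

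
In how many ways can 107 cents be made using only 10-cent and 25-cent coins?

We need non-negative integers (x, y) with 10x + 25y = 107.
For each x from 0 to 10, check if (107 - 10x) is a non-negative multiple of 25.
Solutions (x, y): none
Count: 0

0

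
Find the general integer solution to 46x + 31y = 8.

Step 1: Compute gcd(46, 31) = 1.
Since 1 divides 8, solutions exist.

Step 2: Find a particular solution using extended Euclidean algorithm.
We get x₀ = -16, y₀ = 24.
Check: 46*-16 + 31*24 = 8 = 8 ✓

Step 3: Write the general solution.
x = -16 + (31/1)t = -16 + 31t
y = 24 - (46/1)t = 24 - 46t
for any integer t.

x = -16 + 31t, y = 24 - 46t for integer t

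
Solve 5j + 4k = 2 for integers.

Step 1: Check solvability.
gcd(5, 4) = 1
Since 1 divides 2, solutions exist.

Step 2: Apply extended Euclidean algorithm to find gcd.
We find integers such that 5*x0 + 4*y0 = 1

Step 3: Scale the particular solution.
Multiply by 2/1 = 2:
j = 2, k = -2

Step 4: Verify.
5*(2) + 4*(-2) = 2 = 2 ✓

j = 2, k = -2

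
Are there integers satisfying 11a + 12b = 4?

Step 1: Compute gcd(11, 12).
gcd(11, 12) = 1

Step 2: Check divisibility.
Does 1 divide 4? 4 = 1 x 4, so yes.

By the theorem on linear Diophantine equations, 11a + 12b = 4 has integer solutions if and only if gcd(11, 12) divides 4. Since 1 | 4, solutions exist.

Yes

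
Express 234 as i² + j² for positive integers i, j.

We need to find integers i, j > 0 such that i² + j² = 234.
Trying i = 3: j² = 234 - 3² = 234 - 9 = 225
j = 15
Check: 3² + 15² = 9 + 225 = 234 ✓

234 = 3² + 15²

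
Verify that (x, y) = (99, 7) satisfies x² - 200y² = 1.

Compute x² = 99² = 9801
Compute 200y² = 200·7² = 200·49 = 9800
x² - 200y² = 9801 - 9800 = 1
Since this equals 1, (99, 7) is a solution.

Yes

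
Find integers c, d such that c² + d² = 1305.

We need to find integers c, d > 0 such that c² + d² = 1305.
Trying c = 3: d² = 1305 - 3² = 1305 - 9 = 1296
d = 36
Check: 3² + 36² = 9 + 1296 = 1305 ✓

1305 = 3² + 36²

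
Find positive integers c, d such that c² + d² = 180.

Search for c with 180 - c² a perfect square.
c = 6: 180 - 6² = 180 - 36 = 144 = 12² ✓
So c = 6, d = 12.

c = 6, d = 12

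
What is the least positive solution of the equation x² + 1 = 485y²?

We need x² = 485y² - 1. Try successive y:
y = 1: x² = 485·1² - 1 = 484 = 22² ✓
Check: 22² - 485·1² = 484 - 485 = -1 ✓

x = 22, y = 1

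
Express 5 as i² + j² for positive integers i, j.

We need to find integers i, j > 0 such that i² + j² = 5.
Trying i = 1: j² = 5 - 1² = 5 - 1 = 4
j = 2
Check: 1² + 2² = 1 + 4 = 5 ✓

5 = 1² + 2²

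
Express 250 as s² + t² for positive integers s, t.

We need to find integers s, t > 0 such that s² + t² = 250.
Trying s = 5: t² = 250 - 5² = 250 - 25 = 225
t = 15
Check: 5² + 15² = 25 + 225 = 250 ✓

250 = 5² + 15²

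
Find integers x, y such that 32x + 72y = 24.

Step 1: Check solvability.
gcd(32, 72) = 8
Since 8 divides 24, solutions exist.

Step 2: Apply extended Euclidean algorithm to find gcd.
We find integers such that 32*x0 + 72*y0 = 8

Step 3: Scale the particular solution.
Multiply by 24/8 = 3:
x = -6, y = 3

Step 4: Verify.
32*(-6) + 72*(3) = 24 = 24 ✓

x = -6, y = 3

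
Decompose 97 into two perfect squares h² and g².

We need to find integers h, g > 0 such that h² + g² = 97.
Trying h = 4: g² = 97 - 4² = 97 - 16 = 81
g = 9
Check: 4² + 9² = 16 + 81 = 97 ✓

97 = 4² + 9²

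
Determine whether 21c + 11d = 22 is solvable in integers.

Step 1: Compute gcd(21, 11).
gcd(21, 11) = 1

Step 2: Check divisibility.
Does 1 divide 22? 22 = 1 x 22, so yes.

By the theorem on linear Diophantine equations, 21c + 11d = 22 has integer solutions if and only if gcd(21, 11) divides 22. Since 1 | 22, solutions exist.

Yes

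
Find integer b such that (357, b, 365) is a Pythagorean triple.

b² = c² - a² = 365² - 357² = 133225 - 127449 = 5776
b = sqrt(5776) = 76

76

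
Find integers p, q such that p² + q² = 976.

We need to find integers p, q > 0 such that p² + q² = 976.
Trying p = 20: q² = 976 - 20² = 976 - 400 = 576
q = 24
Check: 20² + 24² = 400 + 576 = 976 ✓

976 = 20² + 24²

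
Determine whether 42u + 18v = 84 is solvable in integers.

Step 1: Compute gcd(42, 18).
gcd(42, 18) = 6

Step 2: Check divisibility.
Does 6 divide 84? 84 = 6 x 14, so yes.

By the theorem on linear Diophantine equations, 42u + 18v = 84 has integer solutions if and only if gcd(42, 18) divides 84. Since 6 | 84, solutions exist.

Yes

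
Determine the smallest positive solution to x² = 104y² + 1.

We seek the smallest positive integers (x, y) with x² - 104y² = 1, i.e., x² = 104y² + 1.
Try successive y values:
y = 1: x² = 104·1² + 1 = 105, not a perfect square
y = 2: x² = 104·2² + 1 = 417, not a perfect square
y = 3: x² = 104·3² + 1 = 937, not a perfect square
... continuing the search (or via continued fractions) ...
y = 5: x² = 104·5² + 1 = 2601, x = 51 ✓

Verify: 51² - 104·5² = 2601 - 2600 = 1 ✓

x = 51, y = 5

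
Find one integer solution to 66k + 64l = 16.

Step 1: Check solvability.
gcd(66, 64) = 2
Since 2 divides 16, solutions exist.

Step 2: Apply extended Euclidean algorithm to find gcd.
We find integers such that 66*x0 + 64*y0 = 2

Step 3: Scale the particular solution.
Multiply by 16/2 = 8:
k = 8, l = -8

Step 4: Verify.
66*(8) + 64*(-8) = 16 = 16 ✓

k = 8, l = -8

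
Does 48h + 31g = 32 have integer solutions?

Step 1: Compute gcd(48, 31).
gcd(48, 31) = 1

Step 2: Check divisibility.
Does 1 divide 32? 32 = 1 x 32, so yes.

By the theorem on linear Diophantine equations, 48h + 31g = 32 has integer solutions if and only if gcd(48, 31) divides 32. Since 1 | 32, solutions exist.

Yes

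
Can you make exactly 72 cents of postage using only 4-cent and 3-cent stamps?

We need non-negative x, y with 4x + 3y = 72.
gcd(4, 3) = 1 divides 72, so integer solutions exist.
Search for a non-negative one: x = 0 gives 3y = 72 - 0 = 72, so y = 24.
Check: 4·0 + 3·24 = 72 ✓

Yes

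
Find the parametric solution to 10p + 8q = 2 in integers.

Step 1: Compute gcd(10, 8) = 2.
Since 2 divides 2, solutions exist.

Step 2: Find a particular solution using extended Euclidean algorithm.
We get p₀ = 1, q₀ = -1.
Check: 10*1 + 8*-1 = 2 = 2 ✓

Step 3: Write the general solution.
p = 1 + (8/2)t = 1 + 4t
q = -1 - (10/2)t = -1 - 5t
for any integer t.

p = 1 + 4t, q = -1 - 5t for integer t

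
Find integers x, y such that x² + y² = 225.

We need to find integers x, y > 0 such that x² + y² = 225.
Trying x = 9: y² = 225 - 9² = 225 - 81 = 144
y = 12
Check: 9² + 12² = 81 + 144 = 225 ✓

225 = 9² + 12²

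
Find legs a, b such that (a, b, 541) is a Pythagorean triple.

We need a² + b² = 541² = 292681.
Trying: 341² + 420² = 116281 + 176400 = 292681 ✓

(341, 420, 541)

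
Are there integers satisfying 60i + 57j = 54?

Step 1: Compute gcd(60, 57).
gcd(60, 57) = 3

Step 2: Check divisibility.
Does 3 divide 54? 54 = 3 x 18, so yes.

By the theorem on linear Diophantine equations, 60i + 57j = 54 has integer solutions if and only if gcd(60, 57) divides 54. Since 3 | 54, solutions exist.

Yes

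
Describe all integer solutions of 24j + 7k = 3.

Step 1: Compute gcd(24, 7) = 1.
Since 1 divides 3, solutions exist.

Step 2: Find a particular solution using extended Euclidean algorithm.
We get j₀ = -6, k₀ = 21.
Check: 24*-6 + 7*21 = 3 = 3 ✓

Step 3: Write the general solution.
j = -6 + (7/1)t = -6 + 7t
k = 21 - (24/1)t = 21 - 24t
for any integer t.

j = -6 + 7t, k = 21 - 24t for integer t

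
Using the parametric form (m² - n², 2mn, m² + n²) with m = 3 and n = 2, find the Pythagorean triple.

a = m² - n² = 3² - 2² = 9 - 4 = 5
b = 2mn = 2·3·2 = 12
c = m² + n² = 9 + 4 = 13
Verify: 5² + 12² = 25 + 144 = 169 = 13² ✓

(5, 12, 13)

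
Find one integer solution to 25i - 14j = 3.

Step 1: Check solvability.
gcd(25, 14) = 1
Since 1 divides 3, solutions exist.

Step 2: Apply extended Euclidean algorithm to find gcd.
We find integers such that 25*x0 + 14*y0 = 1

Step 3: Scale the particular solution.
Multiply by 3/1 = 3:
i = -15, j = -27

Step 4: Verify.
25*(-15) - 14*(-27) = 3 = 3 ✓

i = -15, j = -27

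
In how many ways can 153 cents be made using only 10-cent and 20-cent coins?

We need non-negative integers (x, y) with 10x + 20y = 153.
For each x from 0 to 15, check if (153 - 10x) is a non-negative multiple of 20.
Solutions (x, y): none
Count: 0

0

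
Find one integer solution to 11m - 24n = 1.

Step 1: Check solvability.
gcd(11, 24) = 1
Since 1 divides 1, solutions exist.

Step 2: Apply extended Euclidean algorithm to find gcd.
We find integers such that 11*x0 + 24*y0 = 1

Step 3: Scale the particular solution.
Multiply by 1/1 = 1:
m = 11, n = 5

Step 4: Verify.
11*(11) - 24*(5) = 1 = 1 ✓

m = 11, n = 5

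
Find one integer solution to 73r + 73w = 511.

Step 1: Check solvability.
gcd(73, 73) = 73
Since 73 divides 511, solutions exist.

Step 2: Apply extended Euclidean algorithm to find gcd.
We find integers such that 73*x0 + 73*y0 = 73

Step 3: Scale the particular solution.
Multiply by 511/73 = 7:
r = 0, w = 7

Step 4: Verify.
73*(0) + 73*(7) = 511 = 511 ✓

r = 0, w = 7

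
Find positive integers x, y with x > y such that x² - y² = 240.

Factor: x² - y² = (x+y)(x-y) = 240.
We need two factors of 240 with the same parity.
Use x+y = 120 and x-y = 2 (product 120·2 = 240).
Adding: 2x = 122, so x = 61.
Subtracting: 2y = 118, so y = 59.
Check: 61² - 59² = 3721 - 3481 = 240 ✓

x = 61, y = 59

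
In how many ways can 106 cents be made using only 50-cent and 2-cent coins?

We need non-negative integers (x, y) with 50x + 2y = 106.
For each x from 0 to 2, check if (106 - 50x) is a non-negative multiple of 2.
Solutions (x, y): (0,53), (1,28), (2,3)
Count: 3

3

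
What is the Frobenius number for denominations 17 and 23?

For two coprime denominations a and b, the Frobenius number (largest value not representable as a non-negative combination) is ab - a - b.
Here gcd(17, 23) = 1, so they are coprime.
F(17, 23) = 17·23 - 17 - 23 = 391 - 40 = 351

351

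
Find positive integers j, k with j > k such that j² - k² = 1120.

Factor: j² - k² = (j+k)(j-k) = 1120.
We need two factors of 1120 with the same parity.
Use j+k = 560 and j-k = 2 (product 560·2 = 1120).
Adding: 2j = 562, so j = 281.
Subtracting: 2k = 558, so k = 279.
Check: 281² - 279² = 78961 - 77841 = 1120 ✓

j = 281, k = 279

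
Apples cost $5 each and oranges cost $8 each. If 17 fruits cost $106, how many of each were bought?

Let a = apples, o = oranges.
a + o = 17
5a + 8o = 106
Substitute o = 17 - a:
5a + 8(17 - a) = 106
(5 - 8)a = 106 - 136
-3a = -30
a = 10, o = 17 - 10 = 7

Apples: 10, Oranges: 7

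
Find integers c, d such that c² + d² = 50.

We need to find integers c, d > 0 such that c² + d² = 50.
Trying c = 1: d² = 50 - 1² = 50 - 1 = 49
d = 7
Check: 1² + 7² = 1 + 49 = 50 ✓

50 = 1² + 7²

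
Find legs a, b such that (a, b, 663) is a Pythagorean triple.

We need a² + b² = 663² = 439569.
Trying: 63² + 660² = 3969 + 435600 = 439569 ✓

(63, 660, 663)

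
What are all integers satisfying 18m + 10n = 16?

Step 1: Compute gcd(18, 10) = 2.
Since 2 divides 16, solutions exist.

Step 2: Find a particular solution using extended Euclidean algorithm.
We get m₀ = -8, n₀ = 16.
Check: 18*-8 + 10*16 = 16 = 16 ✓

Step 3: Write the general solution.
m = -8 + (10/2)t = -8 + 5t
n = 16 - (18/2)t = 16 - 9t
for any integer t.

m = -8 + 5t, n = 16 - 9t for integer t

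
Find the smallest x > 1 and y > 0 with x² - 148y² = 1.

We seek the smallest positive integers (x, y) with x² - 148y² = 1, i.e., x² = 148y² + 1.
Try successive y values:
y = 1: x² = 148·1² + 1 = 149, not a perfect square
y = 2: x² = 148·2² + 1 = 593, not a perfect square
y = 3: x² = 148·3² + 1 = 1333, not a perfect square
... continuing the search (or via continued fractions) ...
y = 6: x² = 148·6² + 1 = 5329, x = 73 ✓

Verify: 73² - 148·6² = 5329 - 5328 = 1 ✓

x = 73, y = 6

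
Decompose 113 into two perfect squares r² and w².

We need to find integers r, w > 0 such that r² + w² = 113.
Trying r = 7: w² = 113 - 7² = 113 - 49 = 64
w = 8
Check: 7² + 8² = 49 + 64 = 113 ✓

113 = 7² + 8²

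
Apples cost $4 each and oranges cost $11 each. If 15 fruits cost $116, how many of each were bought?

Let a = apples, o = oranges.
a + o = 15
4a + 11o = 116
Substitute o = 15 - a:
4a + 11(15 - a) = 116
(4 - 11)a = 116 - 165
-7a = -49
a = 7, o = 15 - 7 = 8

Apples: 7, Oranges: 8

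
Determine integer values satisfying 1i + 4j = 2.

Step 1: Check solvability.
gcd(1, 4) = 1
Since 1 divides 2, solutions exist.

Step 2: Apply extended Euclidean algorithm to find gcd.
We find integers such that 1*x0 + 4*y0 = 1

Step 3: Scale the particular solution.
Multiply by 2/1 = 2:
i = 2, j = 0

Step 4: Verify.
1*(2) + 4*(0) = 2 = 2 ✓

i = 2, j = 0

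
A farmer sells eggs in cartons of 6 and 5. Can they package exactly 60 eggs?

We need non-negative a, b with 6a + 5b = 60.
gcd(6, 5) = 1 divides 60.
Try a = 0: 5b = 60 - 0 = 60, so b = 12.
One way: 0 cartons of 6 and 12 cartons of 5.

Yes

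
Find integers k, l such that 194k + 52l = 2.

Step 1: Check solvability.
gcd(194, 52) = 2
Since 2 divides 2, solutions exist.

Step 2: Apply extended Euclidean algorithm to find gcd.
We find integers such that 194*x0 + 52*y0 = 2

Step 3: Scale the particular solution.
Multiply by 2/2 = 1:
k = 11, l = -41

Step 4: Verify.
194*(11) + 52*(-41) = 2 = 2 ✓

k = 11, l = -41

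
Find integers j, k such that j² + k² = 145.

We need to find integers j, k > 0 such that j² + k² = 145.
Trying j = 1: k² = 145 - 1² = 145 - 1 = 144
k = 12
Check: 1² + 12² = 1 + 144 = 145 ✓

145 = 1² + 12²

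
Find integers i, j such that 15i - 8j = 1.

Step 1: Check solvability.
gcd(15, 8) = 1
Since 1 divides 1, solutions exist.

Step 2: Apply extended Euclidean algorithm to find gcd.
We find integers such that 15*x0 + 8*y0 = 1

Step 3: Scale the particular solution.
Multiply by 1/1 = 1:
i = -1, j = -2

Step 4: Verify.
15*(-1) - 8*(-2) = 1 = 1 ✓

i = -1, j = -2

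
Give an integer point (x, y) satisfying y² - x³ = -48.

Try small integer x values and check whether x³ - 48 is a perfect square.
x = 28: x³ - 48 = 28³ - 48 = 21952 - 48 = 21904
Is 21904 a perfect square? 148² = 21904 ✓
So (x, y) = (28, 148) is a solution.

x = 28, y = 148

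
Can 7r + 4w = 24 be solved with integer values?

Step 1: Compute gcd(7, 4).
gcd(7, 4) = 1

Step 2: Check divisibility.
Does 1 divide 24? 24 = 1 x 24, so yes.

By the theorem on linear Diophantine equations, 7r + 4w = 24 has integer solutions if and only if gcd(7, 4) divides 24. Since 1 | 24, solutions exist.

Yes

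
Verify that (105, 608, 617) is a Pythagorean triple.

Compute a² + b² = 105² + 608² = 11025 + 369664 = 380689
Compute c² = 617² = 380689
Since 380689 = 380689, confirmed.

Yes, it is a Pythagorean triple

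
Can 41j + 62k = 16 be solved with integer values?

Step 1: Compute gcd(41, 62).
gcd(41, 62) = 1

Step 2: Check divisibility.
Does 1 divide 16? 16 = 1 x 16, so yes.

By the theorem on linear Diophantine equations, 41j + 62k = 16 has integer solutions if and only if gcd(41, 62) divides 16. Since 1 | 16, solutions exist.

Yes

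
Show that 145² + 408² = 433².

Compute a² + b² = 145² + 408² = 21025 + 166464 = 187489
Compute c² = 433² = 187489
Since 187489 = 187489, confirmed.

Yes, it is a Pythagorean triple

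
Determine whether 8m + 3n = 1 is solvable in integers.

Step 1: Compute gcd(8, 3).
gcd(8, 3) = 1

Step 2: Check divisibility.
Does 1 divide 1? 1 = 1 x 1, so yes.

By the theorem on linear Diophantine equations, 8m + 3n = 1 has integer solutions if and only if gcd(8, 3) divides 1. Since 1 | 1, solutions exist.

Yes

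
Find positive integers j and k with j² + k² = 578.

We need to find integers j, k > 0 such that j² + k² = 578.
Trying j = 7: k² = 578 - 7² = 578 - 49 = 529
k = 23
Check: 7² + 23² = 49 + 529 = 578 ✓

578 = 7² + 23²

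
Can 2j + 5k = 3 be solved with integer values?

Step 1: Compute gcd(2, 5).
gcd(2, 5) = 1

Step 2: Check divisibility.
Does 1 divide 3? 3 = 1 x 3, so yes.

By the theorem on linear Diophantine equations, 2j + 5k = 3 has integer solutions if and only if gcd(2, 5) divides 3. Since 1 | 3, solutions exist.

Yes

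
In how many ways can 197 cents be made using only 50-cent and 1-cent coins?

We need non-negative integers (x, y) with 50x + 1y = 197.
For each x from 0 to 3, check if (197 - 50x) is a non-negative multiple of 1.
Solutions (x, y): (0,197), (1,147), (2,97), (3,47)
Count: 4

4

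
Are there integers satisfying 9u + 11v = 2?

Step 1: Compute gcd(9, 11).
gcd(9, 11) = 1

Step 2: Check divisibility.
Does 1 divide 2? 2 = 1 x 2, so yes.

By the theorem on linear Diophantine equations, 9u + 11v = 2 has integer solutions if and only if gcd(9, 11) divides 2. Since 1 | 2, solutions exist.

Yes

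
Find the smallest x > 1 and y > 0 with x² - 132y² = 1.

We seek the smallest positive integers (x, y) with x² - 132y² = 1, i.e., x² = 132y² + 1.
Try successive y values:
y = 1: x² = 132·1² + 1 = 133, not a perfect square
y = 2: x² = 132·2² + 1 = 529, x = 23 ✓

Verify: 23² - 132·2² = 529 - 528 = 1 ✓

x = 23, y = 2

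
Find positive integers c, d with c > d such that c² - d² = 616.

Factor: c² - d² = (c+d)(c-d) = 616.
We need two factors of 616 with the same parity.
Use c+d = 308 and c-d = 2 (product 308·2 = 616).
Adding: 2c = 310, so c = 155.
Subtracting: 2d = 306, so d = 153.
Check: 155² - 153² = 24025 - 23409 = 616 ✓

c = 155, d = 153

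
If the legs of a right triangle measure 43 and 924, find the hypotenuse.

c² = a² + b² = 43² + 924² = 1849 + 853776 = 855625
c = 925

925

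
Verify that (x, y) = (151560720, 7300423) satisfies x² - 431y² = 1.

Compute x² = 151560720² = 22970651846918400
Compute 431y² = 431·7300423² = 431·53296175978929 = 22970651846918399
x² - 431y² = 22970651846918400 - 22970651846918399 = 1
Since this equals 1, (151560720, 7300423) is a solution.

Yes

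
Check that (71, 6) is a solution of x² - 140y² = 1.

Compute x² = 71² = 5041
Compute 140y² = 140·6² = 140·36 = 5040
x² - 140y² = 5041 - 5040 = 1
Since this equals 1, (71, 6) is a solution.

Yes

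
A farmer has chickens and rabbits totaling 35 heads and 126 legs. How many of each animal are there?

Let c = chickens, r = rabbits.
Heads: c + r = 35
Legs: 2c + 4r = 126
From the first equation, c = 35 - r. Substitute:
2(35 - r) + 4r = 126
70 + 2r = 126
r = (126 - 70)/2 = 28
c = 35 - 28 = 7

Chickens: 7, Rabbits: 28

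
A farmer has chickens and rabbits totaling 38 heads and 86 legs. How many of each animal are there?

Let c = chickens, r = rabbits.
Heads: c + r = 38
Legs: 2c + 4r = 86
From the first equation, c = 38 - r. Substitute:
2(38 - r) + 4r = 86
76 + 2r = 86
r = (86 - 76)/2 = 5
c = 38 - 5 = 33

Chickens: 33, Rabbits: 5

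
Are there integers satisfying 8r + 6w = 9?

Step 1: Compute gcd(8, 6).
gcd(8, 6) = 2

Step 2: Check divisibility.
Does 2 divide 9? 9 = 2 x 4 + 1, so no.

By the theorem on linear Diophantine equations, 8r + 6w = 9 has integer solutions if and only if gcd(8, 6) divides 9. Since 2 does not divide 9, no solutions exist.

No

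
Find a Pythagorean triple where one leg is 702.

We need the other leg and hypotenuse such that 702² + x² = c².
Take x = 264, c = 750: 702² + 264² = 492804 + 69696 = 562500 = 750² ✓
Triple: (702, 264, 750)

(702, 264, 750)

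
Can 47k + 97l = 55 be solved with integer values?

Step 1: Compute gcd(47, 97).
gcd(47, 97) = 1

Step 2: Check divisibility.
Does 1 divide 55? 55 = 1 x 55, so yes.

By the theorem on linear Diophantine equations, 47k + 97l = 55 has integer solutions if and only if gcd(47, 97) divides 55. Since 1 | 55, solutions exist.

Yes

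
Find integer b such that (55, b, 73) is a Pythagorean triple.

b² = c² - a² = 73² - 55² = 5329 - 3025 = 2304
b = sqrt(2304) = 48

48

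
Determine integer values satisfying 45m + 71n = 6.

Step 1: Check solvability.
gcd(45, 71) = 1
Since 1 divides 6, solutions exist.

Step 2: Apply extended Euclidean algorithm to find gcd.
We find integers such that 45*x0 + 71*y0 = 1

Step 3: Scale the particular solution.
Multiply by 6/1 = 6:
m = 180, n = -114

Step 4: Verify.
45*(180) + 71*(-114) = 6 = 6 ✓

m = 180, n = -114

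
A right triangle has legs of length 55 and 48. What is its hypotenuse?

c² = a² + b² = 55² + 48² = 3025 + 2304 = 5329
c = 73

73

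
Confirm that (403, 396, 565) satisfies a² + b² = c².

Compute a² + b² = 403² + 396² = 162409 + 156816 = 319225
Compute c² = 565² = 319225
Since 319225 = 319225, confirmed.

Yes, it is a Pythagorean triple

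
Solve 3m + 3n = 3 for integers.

Step 1: Check solvability.
gcd(3, 3) = 3
Since 3 divides 3, solutions exist.

Step 2: Apply extended Euclidean algorithm to find gcd.
We find integers such that 3*x0 + 3*y0 = 3

Step 3: Scale the particular solution.
Multiply by 3/3 = 1:
m = 0, n = 1

Step 4: Verify.
3*(0) + 3*(1) = 3 = 3 ✓

m = 0, n = 1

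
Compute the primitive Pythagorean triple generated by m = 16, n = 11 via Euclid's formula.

a = m² - n² = 256 - 121 = 135
b = 2mn = 2·16·11 = 352
c = m² + n² = 256 + 121 = 377
Verify: 135² + 352² = 18225 + 123904 = 142129 = 377² ✓

(135, 352, 377)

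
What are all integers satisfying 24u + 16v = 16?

Step 1: Compute gcd(24, 16) = 8.
Since 8 divides 16, solutions exist.

Step 2: Find a particular solution using extended Euclidean algorithm.
We get u₀ = 2, v₀ = -2.
Check: 24*2 + 16*-2 = 16 = 16 ✓

Step 3: Write the general solution.
u = 2 + (16/8)t = 2 + 2t
v = -2 - (24/8)t = -2 - 3t
for any integer t.

u = 2 + 2t, v = -2 - 3t for integer t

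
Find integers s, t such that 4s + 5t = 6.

Step 1: Check solvability.
gcd(4, 5) = 1
Since 1 divides 6, solutions exist.

Step 2: Apply extended Euclidean algorithm to find gcd.
We find integers such that 4*x0 + 5*y0 = 1

Step 3: Scale the particular solution.
Multiply by 6/1 = 6:
s = -6, t = 6

Step 4: Verify.
4*(-6) + 5*(6) = 6 = 6 ✓

s = -6, t = 6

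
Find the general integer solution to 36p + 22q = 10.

Step 1: Compute gcd(36, 22) = 2.
Since 2 divides 10, solutions exist.

Step 2: Find a particular solution using extended Euclidean algorithm.
We get p₀ = -15, q₀ = 25.
Check: 36*-15 + 22*25 = 10 = 10 ✓

Step 3: Write the general solution.
p = -15 + (22/2)t = -15 + 11t
q = 25 - (36/2)t = 25 - 18t
for any integer t.

p = -15 + 11t, q = 25 - 18t for integer t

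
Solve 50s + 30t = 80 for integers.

Step 1: Check solvability.
gcd(50, 30) = 10
Since 10 divides 80, solutions exist.

Step 2: Apply extended Euclidean algorithm to find gcd.
We find integers such that 50*x0 + 30*y0 = 10

Step 3: Scale the particular solution.
Multiply by 80/10 = 8:
s = -8, t = 16

Step 4: Verify.
50*(-8) + 30*(16) = 80 = 80 ✓

s = -8, t = 16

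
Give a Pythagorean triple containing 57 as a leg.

We need the other leg and hypotenuse such that 57² + x² = c².
Take x = 1624, c = 1625: 57² + 1624² = 3249 + 2637376 = 2640625 = 1625² ✓
Triple: (57, 1624, 1625)

(57, 1624, 1625)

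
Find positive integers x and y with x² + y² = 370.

We need to find integers x, y > 0 such that x² + y² = 370.
Trying x = 3: y² = 370 - 3² = 370 - 9 = 361
y = 19
Check: 3² + 19² = 9 + 361 = 370 ✓

370 = 3² + 19²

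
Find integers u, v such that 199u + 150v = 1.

Step 1: Check solvability.
gcd(199, 150) = 1
Since 1 divides 1, solutions exist.

Step 2: Apply extended Euclidean algorithm to find gcd.
We find integers such that 199*x0 + 150*y0 = 1

Step 3: Scale the particular solution.
Multiply by 1/1 = 1:
u = 49, v = -65

Step 4: Verify.
199*(49) + 150*(-65) = 1 = 1 ✓

u = 49, v = -65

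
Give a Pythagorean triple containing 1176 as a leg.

We need the other leg and hypotenuse such that 1176² + x² = c².
Take x = 665, c = 1351: 1176² + 665² = 1382976 + 442225 = 1825201 = 1351² ✓
Triple: (665, 1176, 1351)

(665, 1176, 1351)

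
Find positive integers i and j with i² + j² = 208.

We need to find integers i, j > 0 such that i² + j² = 208.
Trying i = 8: j² = 208 - 8² = 208 - 64 = 144
j = 12
Check: 8² + 12² = 64 + 144 = 208 ✓

208 = 8² + 12²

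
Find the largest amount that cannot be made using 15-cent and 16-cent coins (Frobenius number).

For two coprime denominations a and b, the Frobenius number (largest value not representable as a non-negative combination) is ab - a - b.
Here gcd(15, 16) = 1, so they are coprime.
F(15, 16) = 15·16 - 15 - 16 = 240 - 31 = 209

209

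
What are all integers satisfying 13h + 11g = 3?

Step 1: Compute gcd(13, 11) = 1.
Since 1 divides 3, solutions exist.

Step 2: Find a particular solution using extended Euclidean algorithm.
We get h₀ = -15, g₀ = 18.
Check: 13*-15 + 11*18 = 3 = 3 ✓

Step 3: Write the general solution.
h = -15 + (11/1)t = -15 + 11t
g = 18 - (13/1)t = 18 - 13t
for any integer t.

h = -15 + 11t, g = 18 - 13t for integer t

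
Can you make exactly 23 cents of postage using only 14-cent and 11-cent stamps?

We need non-negative x, y with 14x + 11y = 23.
gcd(14, 11) = 1 divides 23, so integer solutions exist, but checking x = 0..1 shows none with y ≥ 0.
So 23 cannot be made with non-negative stamp counts.

No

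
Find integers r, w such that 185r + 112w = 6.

Step 1: Check solvability.
gcd(185, 112) = 1
Since 1 divides 6, solutions exist.

Step 2: Apply extended Euclidean algorithm to find gcd.
We find integers such that 185*x0 + 112*y0 = 1

Step 3: Scale the particular solution.
Multiply by 6/1 = 6:
r = -138, w = 228

Step 4: Verify.
185*(-138) + 112*(228) = 6 = 6 ✓

r = -138, w = 228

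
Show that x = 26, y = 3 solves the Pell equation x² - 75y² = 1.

Compute x² = 26² = 676
Compute 75y² = 75·3² = 75·9 = 675
x² - 75y² = 676 - 675 = 1
Since this equals 1, (26, 3) is a solution.

Yes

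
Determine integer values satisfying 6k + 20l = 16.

Step 1: Check solvability.
gcd(6, 20) = 2
Since 2 divides 16, solutions exist.

Step 2: Apply extended Euclidean algorithm to find gcd.
We find integers such that 6*x0 + 20*y0 = 2

Step 3: Scale the particular solution.
Multiply by 16/2 = 8:
k = -24, l = 8

Step 4: Verify.
6*(-24) + 20*(8) = 16 = 16 ✓

k = -24, l = 8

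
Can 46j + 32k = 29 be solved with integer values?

Step 1: Compute gcd(46, 32).
gcd(46, 32) = 2

Step 2: Check divisibility.
Does 2 divide 29? 29 = 2 x 14 + 1, so no.

By the theorem on linear Diophantine equations, 46j + 32k = 29 has integer solutions if and only if gcd(46, 32) divides 29. Since 2 does not divide 29, no solutions exist.

No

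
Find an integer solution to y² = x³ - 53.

Try small integer x values and check whether x³ - 53 is a perfect square.
x = 9: x³ - 53 = 9³ - 53 = 729 - 53 = 676
Is 676 a perfect square? 26² = 676 ✓
So (x, y) = (9, -26) is a solution.

x = 9, y = -26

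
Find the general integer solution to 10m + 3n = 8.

Step 1: Compute gcd(10, 3) = 1.
Since 1 divides 8, solutions exist.

Step 2: Find a particular solution using extended Euclidean algorithm.
We get m₀ = 8, n₀ = -24.
Check: 10*8 + 3*-24 = 8 = 8 ✓

Step 3: Write the general solution.
m = 8 + (3/1)t = 8 + 3t
n = -24 - (10/1)t = -24 - 10t
for any integer t.

m = 8 + 3t, n = -24 - 10t for integer t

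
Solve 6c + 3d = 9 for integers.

Step 1: Check solvability.
gcd(6, 3) = 3
Since 3 divides 9, solutions exist.

Step 2: Apply extended Euclidean algorithm to find gcd.
We find integers such that 6*x0 + 3*y0 = 3

Step 3: Scale the particular solution.
Multiply by 9/3 = 3:
c = 0, d = 3

Step 4: Verify.
6*(0) + 3*(3) = 9 = 9 ✓

c = 0, d = 3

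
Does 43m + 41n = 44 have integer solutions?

Step 1: Compute gcd(43, 41).
gcd(43, 41) = 1

Step 2: Check divisibility.
Does 1 divide 44? 44 = 1 x 44, so yes.

By the theorem on linear Diophantine equations, 43m + 41n = 44 has integer solutions if and only if gcd(43, 41) divides 44. Since 1 | 44, solutions exist.

Yes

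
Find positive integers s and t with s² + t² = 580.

We need to find integers s, t > 0 such that s² + t² = 580.
Trying s = 2: t² = 580 - 2² = 580 - 4 = 576
t = 24
Check: 2² + 24² = 4 + 576 = 580 ✓

580 = 2² + 24²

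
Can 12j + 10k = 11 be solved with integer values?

Step 1: Compute gcd(12, 10).
gcd(12, 10) = 2

Step 2: Check divisibility.
Does 2 divide 11? 11 = 2 x 5 + 1, so no.

By the theorem on linear Diophantine equations, 12j + 10k = 11 has integer solutions if and only if gcd(12, 10) divides 11. Since 2 does not divide 11, no solutions exist.

No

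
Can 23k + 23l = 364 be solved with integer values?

Step 1: Compute gcd(23, 23).
gcd(23, 23) = 23

Step 2: Check divisibility.
Does 23 divide 364? 364 = 23 x 15 + 19, so no.

By the theorem on linear Diophantine equations, 23k + 23l = 364 has integer solutions if and only if gcd(23, 23) divides 364. Since 23 does not divide 364, no solutions exist.

No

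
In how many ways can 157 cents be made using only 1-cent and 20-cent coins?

We need non-negative integers (x, y) with 1x + 20y = 157.
For each x from 0 to 157, check if (157 - 1x) is a non-negative multiple of 20.
Solutions (x, y): (17,7), (37,6), (57,5), (77,4), ...
Count: 8

8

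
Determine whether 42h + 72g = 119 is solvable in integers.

Step 1: Compute gcd(42, 72).
gcd(42, 72) = 6

Step 2: Check divisibility.
Does 6 divide 119? 119 = 6 x 19 + 5, so no.

By the theorem on linear Diophantine equations, 42h + 72g = 119 has integer solutions if and only if gcd(42, 72) divides 119. Since 6 does not divide 119, no solutions exist.

No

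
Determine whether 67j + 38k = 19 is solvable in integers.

Step 1: Compute gcd(67, 38).
gcd(67, 38) = 1

Step 2: Check divisibility.
Does 1 divide 19? 19 = 1 x 19, so yes.

By the theorem on linear Diophantine equations, 67j + 38k = 19 has integer solutions if and only if gcd(67, 38) divides 19. Since 1 | 19, solutions exist.

Yes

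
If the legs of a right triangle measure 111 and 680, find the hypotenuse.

c² = a² + b² = 111² + 680² = 12321 + 462400 = 474721
c = 689

689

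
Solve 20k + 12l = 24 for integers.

Step 1: Check solvability.
gcd(20, 12) = 4
Since 4 divides 24, solutions exist.

Step 2: Apply extended Euclidean algorithm to find gcd.
We find integers such that 20*x0 + 12*y0 = 4

Step 3: Scale the particular solution.
Multiply by 24/4 = 6:
k = -6, l = 12

Step 4: Verify.
20*(-6) + 12*(12) = 24 = 24 ✓

k = -6, l = 12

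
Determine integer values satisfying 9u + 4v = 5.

Step 1: Check solvability.
gcd(9, 4) = 1
Since 1 divides 5, solutions exist.

Step 2: Apply extended Euclidean algorithm to find gcd.
We find integers such that 9*x0 + 4*y0 = 1

Step 3: Scale the particular solution.
Multiply by 5/1 = 5:
u = 5, v = -10

Step 4: Verify.
9*(5) + 4*(-10) = 5 = 5 ✓

u = 5, v = -10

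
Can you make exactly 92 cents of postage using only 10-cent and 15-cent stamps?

We need non-negative x, y with 10x + 15y = 92.
gcd(10, 15) = 5, and 5 does not divide 92.
No integer solutions exist, so certainly no non-negative ones.

No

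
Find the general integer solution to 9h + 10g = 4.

Step 1: Compute gcd(9, 10) = 1.
Since 1 divides 4, solutions exist.

Step 2: Find a particular solution using extended Euclidean algorithm.
We get h₀ = -4, g₀ = 4.
Check: 9*-4 + 10*4 = 4 = 4 ✓

Step 3: Write the general solution.
h = -4 + (10/1)t = -4 + 10t
g = 4 - (9/1)t = 4 - 9t
for any integer t.

h = -4 + 10t, g = 4 - 9t for integer t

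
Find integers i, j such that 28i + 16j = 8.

Step 1: Check solvability.
gcd(28, 16) = 4
Since 4 divides 8, solutions exist.

Step 2: Apply extended Euclidean algorithm to find gcd.
We find integers such that 28*x0 + 16*y0 = 4

Step 3: Scale the particular solution.
Multiply by 8/4 = 2:
i = -2, j = 4

Step 4: Verify.
28*(-2) + 16*(4) = 8 = 8 ✓

i = -2, j = 4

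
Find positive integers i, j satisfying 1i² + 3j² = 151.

Try small values of i and check whether (151 - 1i²)/3 is a perfect square.
i = 2: 1·2² = 4, so 3j² = 151 - 4 = 147, giving j² = 49, j = 7.
Check: 1·2² + 3·7² = 4 + 147 = 151 ✓

i = 2, j = 7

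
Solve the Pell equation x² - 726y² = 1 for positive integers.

We seek the smallest positive integers (x, y) with x² - 726y² = 1, i.e., x² = 726y² + 1.
Try successive y values:
y = 1: x² = 726·1² + 1 = 727, not a perfect square
y = 2: x² = 726·2² + 1 = 2905, not a perfect square
y = 3: x² = 726·3² + 1 = 6535, not a perfect square
... continuing the search (or via continued fractions) ...
y = 18: x² = 726·18² + 1 = 235225, x = 485 ✓

Verify: 485² - 726·18² = 235225 - 235224 = 1 ✓

x = 485, y = 18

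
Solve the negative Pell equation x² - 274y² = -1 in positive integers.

We need x² = 274y² - 1. Try successive y:
y = 1: x² = 274·1² - 1 = 273, not a perfect square
y = 2: x² = 274·2² - 1 = 1095, not a perfect square
y = 3: x² = 274·3² - 1 = 2465, not a perfect square
...
y = 85: x² = 274·85² - 1 = 1979649 = 1407² ✓
Check: 1407² - 274·85² = 1979649 - 1979650 = -1 ✓

x = 1407, y = 85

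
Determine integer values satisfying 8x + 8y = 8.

Step 1: Check solvability.
gcd(8, 8) = 8
Since 8 divides 8, solutions exist.

Step 2: Apply extended Euclidean algorithm to find gcd.
We find integers such that 8*x0 + 8*y0 = 8

Step 3: Scale the particular solution.
Multiply by 8/8 = 1:
x = 0, y = 1

Step 4: Verify.
8*(0) + 8*(1) = 8 = 8 ✓

x = 0, y = 1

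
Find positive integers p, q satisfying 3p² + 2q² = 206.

Try small values of p and check whether (206 - 3p²)/2 is a perfect square.
p = 6: 3·6² = 108, so 2q² = 206 - 108 = 98, giving q² = 49, q = 7.
Check: 3·6² + 2·7² = 108 + 98 = 206 ✓

p = 6, q = 7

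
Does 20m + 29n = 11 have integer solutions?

Step 1: Compute gcd(20, 29).
gcd(20, 29) = 1

Step 2: Check divisibility.
Does 1 divide 11? 11 = 1 x 11, so yes.

By the theorem on linear Diophantine equations, 20m + 29n = 11 has integer solutions if and only if gcd(20, 29) divides 11. Since 1 | 11, solutions exist.

Yes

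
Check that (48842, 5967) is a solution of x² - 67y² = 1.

Compute x² = 48842² = 2385540964
Compute 67y² = 67·5967² = 67·35605089 = 2385540963
x² - 67y² = 2385540964 - 2385540963 = 1
Since this equals 1, (48842, 5967) is a solution.

Yes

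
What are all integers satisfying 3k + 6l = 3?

Step 1: Compute gcd(3, 6) = 3.
Since 3 divides 3, solutions exist.

Step 2: Find a particular solution using extended Euclidean algorithm.
We get k₀ = 1, l₀ = 0.
Check: 3*1 + 6*0 = 3 = 3 ✓

Step 3: Write the general solution.
k = 1 + (6/3)t = 1 + 2t
l = 0 - (3/3)t = 0 - 1t
for any integer t.

k = 1 + 2t, l = 0 - 1t for integer t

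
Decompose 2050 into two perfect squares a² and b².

We need to find integers a, b > 0 such that a² + b² = 2050.
Trying a = 5: b² = 2050 - 5² = 2050 - 25 = 2025
b = 45
Check: 5² + 45² = 25 + 2025 = 2050 ✓

2050 = 5² + 45²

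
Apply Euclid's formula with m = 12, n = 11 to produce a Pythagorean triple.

a = m² - n² = 12² - 11² = 144 - 121 = 23
b = 2mn = 2·12·11 = 264
c = m² + n² = 144 + 121 = 265
Verify: 23² + 264² = 529 + 69696 = 70225 = 265² ✓

(23, 264, 265)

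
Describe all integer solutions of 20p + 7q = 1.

Step 1: Compute gcd(20, 7) = 1.
Since 1 divides 1, solutions exist.

Step 2: Find a particular solution using extended Euclidean algorithm.
We get p₀ = -1, q₀ = 3.
Check: 20*-1 + 7*3 = 1 = 1 ✓

Step 3: Write the general solution.
p = -1 + (7/1)t = -1 + 7t
q = 3 - (20/1)t = 3 - 20t
for any integer t.

p = -1 + 7t, q = 3 - 20t for integer t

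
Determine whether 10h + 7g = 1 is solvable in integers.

Step 1: Compute gcd(10, 7).
gcd(10, 7) = 1

Step 2: Check divisibility.
Does 1 divide 1? 1 = 1 x 1, so yes.

By the theorem on linear Diophantine equations, 10h + 7g = 1 has integer solutions if and only if gcd(10, 7) divides 1. Since 1 | 1, solutions exist.

Yes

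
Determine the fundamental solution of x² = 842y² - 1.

We need x² = 842y² - 1. Try successive y:
y = 1: x² = 842·1² - 1 = 841 = 29² ✓
Check: 29² - 842·1² = 841 - 842 = -1 ✓

x = 29, y = 1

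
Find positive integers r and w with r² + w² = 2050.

We need to find integers r, w > 0 such that r² + w² = 2050.
Trying r = 5: w² = 2050 - 5² = 2050 - 25 = 2025
w = 45
Check: 5² + 45² = 25 + 2025 = 2050 ✓

2050 = 5² + 45²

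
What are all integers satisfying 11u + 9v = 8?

Step 1: Compute gcd(11, 9) = 1.
Since 1 divides 8, solutions exist.

Step 2: Find a particular solution using extended Euclidean algorithm.
We get u₀ = -32, v₀ = 40.
Check: 11*-32 + 9*40 = 8 = 8 ✓

Step 3: Write the general solution.
u = -32 + (9/1)t = -32 + 9t
v = 40 - (11/1)t = 40 - 11t
for any integer t.

u = -32 + 9t, v = 40 - 11t for integer t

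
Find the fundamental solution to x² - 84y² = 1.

We seek the smallest positive integers (x, y) with x² - 84y² = 1, i.e., x² = 84y² + 1.
Try successive y values:
y = 1: x² = 84·1² + 1 = 85, not a perfect square
y = 2: x² = 84·2² + 1 = 337, not a perfect square
y = 3: x² = 84·3² + 1 = 757, not a perfect square
... continuing the search (or via continued fractions) ...
y = 6: x² = 84·6² + 1 = 3025, x = 55 ✓

Verify: 55² - 84·6² = 3025 - 3024 = 1 ✓

x = 55, y = 6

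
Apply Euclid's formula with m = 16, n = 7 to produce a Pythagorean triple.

a = m² - n² = 16² - 7² = 256 - 49 = 207
b = 2mn = 2·16·7 = 224
c = m² + n² = 256 + 49 = 305
Verify: 207² + 224² = 42849 + 50176 = 93025 = 305² ✓

(207, 224, 305)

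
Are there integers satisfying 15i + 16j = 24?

Step 1: Compute gcd(15, 16).
gcd(15, 16) = 1

Step 2: Check divisibility.
Does 1 divide 24? 24 = 1 x 24, so yes.

By the theorem on linear Diophantine equations, 15i + 16j = 24 has integer solutions if and only if gcd(15, 16) divides 24. Since 1 | 24, solutions exist.

Yes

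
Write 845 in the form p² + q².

We need to find integers p, q > 0 such that p² + q² = 845.
Trying p = 2: q² = 845 - 2² = 845 - 4 = 841
q = 29
Check: 2² + 29² = 4 + 841 = 845 ✓

845 = 2² + 29²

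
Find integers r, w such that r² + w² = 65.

We need to find integers r, w > 0 such that r² + w² = 65.
Trying r = 1: w² = 65 - 1² = 65 - 1 = 64
w = 8
Check: 1² + 8² = 1 + 64 = 65 ✓

65 = 1² + 8²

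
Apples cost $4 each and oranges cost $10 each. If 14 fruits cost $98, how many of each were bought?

Let a = apples, o = oranges.
a + o = 14
4a + 10o = 98
Substitute o = 14 - a:
4a + 10(14 - a) = 98
(4 - 10)a = 98 - 140
-6a = -42
a = 7, o = 14 - 7 = 7

Apples: 7, Oranges: 7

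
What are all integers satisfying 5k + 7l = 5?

Step 1: Compute gcd(5, 7) = 1.
Since 1 divides 5, solutions exist.

Step 2: Find a particular solution using extended Euclidean algorithm.
We get k₀ = 15, l₀ = -10.
Check: 5*15 + 7*-10 = 5 = 5 ✓

Step 3: Write the general solution.
k = 15 + (7/1)t = 15 + 7t
l = -10 - (5/1)t = -10 - 5t
for any integer t.

k = 15 + 7t, l = -10 - 5t for integer t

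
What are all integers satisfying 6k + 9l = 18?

Step 1: Compute gcd(6, 9) = 3.
Since 3 divides 18, solutions exist.

Step 2: Find a particular solution using extended Euclidean algorithm.
We get k₀ = -6, l₀ = 6.
Check: 6*-6 + 9*6 = 18 = 18 ✓

Step 3: Write the general solution.
k = -6 + (9/3)t = -6 + 3t
l = 6 - (6/3)t = 6 - 2t
for any integer t.

k = -6 + 3t, l = 6 - 2t for integer t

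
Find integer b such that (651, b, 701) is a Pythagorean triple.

b² = c² - a² = 701² - 651² = 491401 - 423801 = 67600
b = sqrt(67600) = 260

260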